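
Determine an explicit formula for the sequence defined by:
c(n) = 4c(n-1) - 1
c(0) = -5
First-order linear non-homogeneous.
Homogeneous solution: c_h(n) = A·(4)^n.
Try constant particular solution c_p = K: K = 4K - 1 ⇒ K = \frac{1}{3}.
General: c(n) = A·(4)^n + \frac{1}{3}.
Apply c(0) = -5: A + \frac{1}{3} = -5 ⇒ A = - \frac{16}{3}.
So c(n) = \frac{1}{3} - \frac{16 \cdot 4^{n}}{3}.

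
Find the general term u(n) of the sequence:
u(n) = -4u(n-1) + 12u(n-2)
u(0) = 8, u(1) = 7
Characteristic equation: x² + 4x - 12 = 0, which factors as (x - (-6))(x - (2)) = 0.
Roots r₁ = -6, r₂ = 2 (distinct).
General solution: u(n) = A·(-6)^n + B·(2)^n.
From u(0) = 8: A + B = 8.
From u(1) = 7: -6A + 2B = 7.
Solving: A = \frac{9}{8}, B = \frac{55}{8}.
So u(n) = \frac{9 \left(-6\right)^{n}}{8} + \frac{55 \cdot 2^{n}}{8}.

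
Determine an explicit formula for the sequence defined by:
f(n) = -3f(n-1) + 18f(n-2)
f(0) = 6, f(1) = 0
Characteristic equation: x² + 3x - 18 = 0, which factors as (x - (3))(x - (-6)) = 0.
Roots r₁ = 3, r₂ = -6 (distinct).
General solution: f(n) = A·(3)^n + B·(-6)^n.
From f(0) = 6: A + B = 6.
From f(1) = 0: 3A - 6B = 0.
Solving: A = 4, B = 2.
So f(n) = 2 \left(-6\right)^{n} + 4 \cdot 3^{n}.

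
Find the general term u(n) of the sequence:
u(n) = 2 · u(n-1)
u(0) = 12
Pure geometric recurrence with ratio 2.
By induction u(n) = u(0) · (2)^n = 12 \cdot 2^{n}.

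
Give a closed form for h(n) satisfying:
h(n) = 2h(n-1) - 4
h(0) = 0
First-order linear non-homogeneous.
Homogeneous solution: h_h(n) = A·(2)^n.
Try constant particular solution h_p = K: K = 2K - 4 ⇒ K = 4.
General: h(n) = A·(2)^n + 4.
Apply h(0) = 0: A + 4 = 0 ⇒ A = -4.
So h(n) = 4 - 4 \cdot 2^{n}.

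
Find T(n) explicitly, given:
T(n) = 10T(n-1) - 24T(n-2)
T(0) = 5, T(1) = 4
Characteristic equation: x² - 10x + 24 = 0, which factors as (x - (4))(x - (6)) = 0.
Roots r₁ = 4, r₂ = 6 (distinct).
General solution: T(n) = A·(4)^n + B·(6)^n.
From T(0) = 5: A + B = 5.
From T(1) = 4: 4A + 6B = 4.
Solving: A = 13, B = -8.
So T(n) = 13 \cdot 4^{n} - 8 \cdot 6^{n}.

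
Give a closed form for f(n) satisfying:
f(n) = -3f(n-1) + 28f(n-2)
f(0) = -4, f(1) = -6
Characteristic equation: x² + 3x - 28 = 0, which factors as (x - (-7))(x - (4)) = 0.
Roots r₁ = -7, r₂ = 4 (distinct).
General solution: f(n) = A·(-7)^n + B·(4)^n.
From f(0) = -4: A + B = -4.
From f(1) = -6: -7A + 4B = -6.
Solving: A = - \frac{10}{11}, B = - \frac{34}{11}.
So f(n) = - \frac{10 \left(-7\right)^{n}}{11} - \frac{34 \cdot 4^{n}}{11}.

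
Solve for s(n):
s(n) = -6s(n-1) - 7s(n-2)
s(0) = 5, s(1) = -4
Characteristic equation: x² + 6x + 7 = 0.
Discriminant Δ = (-6)² + 4·(-7) = 8.
Roots r₁,₂ = (-6 ± √8)/2, so r₁ = -3 + \sqrt{2}, r₂ = -3 - \sqrt{2}.
General solution: s(n) = A·r₁^n + B·r₂^n.
From the initial conditions, A + B = 5 and r₁A + r₂B = -4.
Since r₁ - r₂ = √8: A = (-4 - (5)r₂)/√8 = \frac{5}{2} + \frac{11 \sqrt{2}}{4}, and B = 5 - A = \frac{5}{2} - \frac{11 \sqrt{2}}{4}.
So s(n) = \left(\frac{5}{2} + \frac{11 \sqrt{2}}{4}\right)\left(-3 + \sqrt{2}\right)^n + \left(\frac{5}{2} - \frac{11 \sqrt{2}}{4}\right)\left(-3 - \sqrt{2}\right)^n.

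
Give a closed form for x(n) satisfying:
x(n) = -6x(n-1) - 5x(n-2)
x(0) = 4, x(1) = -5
Characteristic equation: x² + 6x + 5 = 0, which factors as (x - (-1))(x - (-5)) = 0.
Roots r₁ = -1, r₂ = -5 (distinct).
General solution: x(n) = A·(-1)^n + B·(-5)^n.
From x(0) = 4: A + B = 4.
From x(1) = -5: -A - 5B = -5.
Solving: A = \frac{15}{4}, B = \frac{1}{4}.
So x(n) = \frac{15 \left(-1\right)^{n}}{4} + \frac{\left(-5\right)^{n}}{4}.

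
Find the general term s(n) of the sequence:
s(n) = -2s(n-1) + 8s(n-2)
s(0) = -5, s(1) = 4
Characteristic equation: x² + 2x - 8 = 0, which factors as (x - (-4))(x - (2)) = 0.
Roots r₁ = -4, r₂ = 2 (distinct).
General solution: s(n) = A·(-4)^n + B·(2)^n.
From s(0) = -5: A + B = -5.
From s(1) = 4: -4A + 2B = 4.
Solving: A = - \frac{7}{3}, B = - \frac{8}{3}.
So s(n) = - \frac{7 \left(-4\right)^{n}}{3} - \frac{8 \cdot 2^{n}}{3}.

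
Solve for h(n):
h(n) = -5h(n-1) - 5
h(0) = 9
First-order linear non-homogeneous.
Homogeneous solution: h_h(n) = A·(-5)^n.
Try constant particular solution h_p = K: K = -5K - 5 ⇒ K = - \frac{5}{6}.
General: h(n) = A·(-5)^n - \frac{5}{6}.
Apply h(0) = 9: A - \frac{5}{6} = 9 ⇒ A = \frac{59}{6}.
So h(n) = \frac{59 \left(-5\right)^{n}}{6} - \frac{5}{6}.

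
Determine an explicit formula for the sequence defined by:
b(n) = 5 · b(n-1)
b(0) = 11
Pure geometric recurrence with ratio 5.
By induction b(n) = b(0) · (5)^n = 11 \cdot 5^{n}.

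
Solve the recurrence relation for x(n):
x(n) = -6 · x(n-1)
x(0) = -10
Pure geometric recurrence with ratio -6.
By induction x(n) = x(0) · (-6)^n = - 10 \left(-6\right)^{n}.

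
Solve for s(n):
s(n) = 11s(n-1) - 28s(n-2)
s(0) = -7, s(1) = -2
Characteristic equation: x² - 11x + 28 = 0, which factors as (x - (7))(x - (4)) = 0.
Roots r₁ = 7, r₂ = 4 (distinct).
General solution: s(n) = A·(7)^n + B·(4)^n.
From s(0) = -7: A + B = -7.
From s(1) = -2: 7A + 4B = -2.
Solving: A = \frac{26}{3}, B = - \frac{47}{3}.
So s(n) = - \frac{47 \cdot 4^{n}}{3} + \frac{26 \cdot 7^{n}}{3}.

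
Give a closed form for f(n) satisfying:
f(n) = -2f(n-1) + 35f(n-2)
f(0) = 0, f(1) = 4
Characteristic equation: x² + 2x - 35 = 0, which factors as (x - (5))(x - (-7)) = 0.
Roots r₁ = 5, r₂ = -7 (distinct).
General solution: f(n) = A·(5)^n + B·(-7)^n.
From f(0) = 0: A + B = 0.
From f(1) = 4: 5A - 7B = 4.
Solving: A = \frac{1}{3}, B = - \frac{1}{3}.
So f(n) = - \frac{\left(-7\right)^{n}}{3} + \frac{5^{n}}{3}.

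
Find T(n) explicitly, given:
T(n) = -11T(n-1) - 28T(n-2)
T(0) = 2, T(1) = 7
Characteristic equation: x² + 11x + 28 = 0, which factors as (x - (-7))(x - (-4)) = 0.
Roots r₁ = -7, r₂ = -4 (distinct).
General solution: T(n) = A·(-7)^n + B·(-4)^n.
From T(0) = 2: A + B = 2.
From T(1) = 7: -7A - 4B = 7.
Solving: A = -5, B = 7.
So T(n) = 7 \left(-4\right)^{n} - 5 \left(-7\right)^{n}.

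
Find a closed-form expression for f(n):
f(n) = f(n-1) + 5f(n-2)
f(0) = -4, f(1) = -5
Characteristic equation: x² - x - 5 = 0.
Discriminant Δ = (1)² + 4·(5) = 21.
Roots r₁,₂ = (1 ± √21)/2, so r₁ = \frac{1}{2} + \frac{\sqrt{21}}{2}, r₂ = \frac{1}{2} - \frac{\sqrt{21}}{2}.
General solution: f(n) = A·r₁^n + B·r₂^n.
From the initial conditions, A + B = -4 and r₁A + r₂B = -5.
Since r₁ - r₂ = √21: A = (-5 - (-4)r₂)/√21 = -2 - \frac{\sqrt{21}}{7}, and B = -4 - A = -2 + \frac{\sqrt{21}}{7}.
So f(n) = \left(-2 - \frac{\sqrt{21}}{7}\right)\left(\frac{1}{2} + \frac{\sqrt{21}}{2}\right)^n + \left(-2 + \frac{\sqrt{21}}{7}\right)\left(\frac{1}{2} - \frac{\sqrt{21}}{2}\right)^n.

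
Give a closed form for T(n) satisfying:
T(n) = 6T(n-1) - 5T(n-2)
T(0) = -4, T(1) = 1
Characteristic equation: x² - 6x + 5 = 0, which factors as (x - (5))(x - (1)) = 0.
Roots r₁ = 5, r₂ = 1 (distinct).
General solution: T(n) = A·(5)^n + B·(1)^n.
From T(0) = -4: A + B = -4.
From T(1) = 1: 5A + B = 1.
Solving: A = \frac{5}{4}, B = - \frac{21}{4}.
So T(n) = \frac{5 \cdot 5^{n}}{4} - \frac{21}{4}.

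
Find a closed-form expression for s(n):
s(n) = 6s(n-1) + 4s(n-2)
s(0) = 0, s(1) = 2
Characteristic equation: x² - 6x - 4 = 0.
Discriminant Δ = (6)² + 4·(4) = 52.
Roots r₁,₂ = (6 ± √52)/2, so r₁ = 3 + \sqrt{13}, r₂ = 3 - \sqrt{13}.
General solution: s(n) = A·r₁^n + B·r₂^n.
From the initial conditions, A + B = 0 and r₁A + r₂B = 2.
Since r₁ - r₂ = √52: A = (2 - (0)r₂)/√52 = \frac{\sqrt{13}}{13}, and B = 0 - A = - \frac{\sqrt{13}}{13}.
So s(n) = \left(\frac{\sqrt{13}}{13}\right)\left(3 + \sqrt{13}\right)^n + \left(- \frac{\sqrt{13}}{13}\right)\left(3 - \sqrt{13}\right)^n.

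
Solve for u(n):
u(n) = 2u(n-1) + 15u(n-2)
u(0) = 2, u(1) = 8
Characteristic equation: x² - 2x - 15 = 0, which factors as (x - (5))(x - (-3)) = 0.
Roots r₁ = 5, r₂ = -3 (distinct).
General solution: u(n) = A·(5)^n + B·(-3)^n.
From u(0) = 2: A + B = 2.
From u(1) = 8: 5A - 3B = 8.
Solving: A = \frac{7}{4}, B = \frac{1}{4}.
So u(n) = \frac{\left(-3\right)^{n}}{4} + \frac{7 \cdot 5^{n}}{4}.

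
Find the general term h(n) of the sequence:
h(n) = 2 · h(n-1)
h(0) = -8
Pure geometric recurrence with ratio 2.
By induction h(n) = h(0) · (2)^n = - 8 \cdot 2^{n}.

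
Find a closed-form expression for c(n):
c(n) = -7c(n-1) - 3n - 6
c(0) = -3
First-order linear with linear forcing.
Homogeneous solution: c_h(n) = A·(-7)^n.
Try particular c_p(n) = pn + q. Substituting:
  pn + q = -7(p(n-1) + q) - 3n - 6.
Matching the n-coefficient: p = -7p - 3 ⇒ p = - \frac{3}{8}.
Matching constants: q = 7p - 7q - 6 ⇒ q = - \frac{69}{64}.
General: c(n) = A·(-7)^n - \frac{3 n}{8} - \frac{69}{64}.
Apply c(0) = -3: A - \frac{69}{64} = -3 ⇒ A = - \frac{123}{64}.
So c(n) = - \frac{123 \left(-7\right)^{n}}{64} - \frac{3 n}{8} - \frac{69}{64}.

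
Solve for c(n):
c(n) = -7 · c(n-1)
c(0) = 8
Pure geometric recurrence with ratio -7.
By induction c(n) = c(0) · (-7)^n = 8 \left(-7\right)^{n}.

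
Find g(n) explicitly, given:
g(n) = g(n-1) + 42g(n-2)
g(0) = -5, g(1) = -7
Characteristic equation: x² - x - 42 = 0, which factors as (x - (-6))(x - (7)) = 0.
Roots r₁ = -6, r₂ = 7 (distinct).
General solution: g(n) = A·(-6)^n + B·(7)^n.
From g(0) = -5: A + B = -5.
From g(1) = -7: -6A + 7B = -7.
Solving: A = - \frac{28}{13}, B = - \frac{37}{13}.
So g(n) = - \frac{28 \left(-6\right)^{n}}{13} - \frac{37 \cdot 7^{n}}{13}.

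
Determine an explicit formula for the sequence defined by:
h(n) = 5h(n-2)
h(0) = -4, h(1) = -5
Characteristic equation: x² - 5 = 0.
Discriminant Δ = (0)² + 4·(5) = 20.
Roots r₁,₂ = (0 ± √20)/2, so r₁ = \sqrt{5}, r₂ = - \sqrt{5}.
General solution: h(n) = A·r₁^n + B·r₂^n.
From the initial conditions, A + B = -4 and r₁A + r₂B = -5.
Since r₁ - r₂ = √20: A = (-5 - (-4)r₂)/√20 = -2 - \frac{\sqrt{5}}{2}, and B = -4 - A = -2 + \frac{\sqrt{5}}{2}.
So h(n) = \left(-2 - \frac{\sqrt{5}}{2}\right)\left(\sqrt{5}\right)^n + \left(-2 + \frac{\sqrt{5}}{2}\right)\left(- \sqrt{5}\right)^n.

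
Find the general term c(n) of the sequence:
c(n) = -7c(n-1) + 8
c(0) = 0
First-order linear non-homogeneous.
Homogeneous solution: c_h(n) = A·(-7)^n.
Try constant particular solution c_p = K: K = -7K + 8 ⇒ K = 1.
General: c(n) = A·(-7)^n + 1.
Apply c(0) = 0: A + 1 = 0 ⇒ A = -1.
So c(n) = 1 - \left(-7\right)^{n}.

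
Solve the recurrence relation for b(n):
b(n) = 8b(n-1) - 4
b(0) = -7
First-order linear non-homogeneous.
Homogeneous solution: b_h(n) = A·(8)^n.
Try constant particular solution b_p = K: K = 8K - 4 ⇒ K = \frac{4}{7}.
General: b(n) = A·(8)^n + \frac{4}{7}.
Apply b(0) = -7: A + \frac{4}{7} = -7 ⇒ A = - \frac{53}{7}.
So b(n) = \frac{4}{7} - \frac{53 \cdot 8^{n}}{7}.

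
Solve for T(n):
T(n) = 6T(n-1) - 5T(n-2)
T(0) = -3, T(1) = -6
Characteristic equation: x² - 6x + 5 = 0, which factors as (x - (5))(x - (1)) = 0.
Roots r₁ = 5, r₂ = 1 (distinct).
General solution: T(n) = A·(5)^n + B·(1)^n.
From T(0) = -3: A + B = -3.
From T(1) = -6: 5A + B = -6.
Solving: A = - \frac{3}{4}, B = - \frac{9}{4}.
So T(n) = - \frac{3 \cdot 5^{n}}{4} - \frac{9}{4}.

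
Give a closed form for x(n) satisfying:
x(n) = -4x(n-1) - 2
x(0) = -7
First-order linear non-homogeneous.
Homogeneous solution: x_h(n) = A·(-4)^n.
Try constant particular solution x_p = K: K = -4K - 2 ⇒ K = - \frac{2}{5}.
General: x(n) = A·(-4)^n - \frac{2}{5}.
Apply x(0) = -7: A - \frac{2}{5} = -7 ⇒ A = - \frac{33}{5}.
So x(n) = - \frac{33 \left(-4\right)^{n}}{5} - \frac{2}{5}.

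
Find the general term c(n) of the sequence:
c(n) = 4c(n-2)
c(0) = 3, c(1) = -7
Characteristic equation: x² - 4 = 0, which factors as (x - (2))(x - (-2)) = 0.
Roots r₁ = 2, r₂ = -2 (distinct).
General solution: c(n) = A·(2)^n + B·(-2)^n.
From c(0) = 3: A + B = 3.
From c(1) = -7: 2A - 2B = -7.
Solving: A = - \frac{1}{4}, B = \frac{13}{4}.
So c(n) = \frac{13 \left(-2\right)^{n}}{4} - \frac{2^{n}}{4}.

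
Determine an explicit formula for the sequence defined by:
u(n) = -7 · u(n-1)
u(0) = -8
Pure geometric recurrence with ratio -7.
By induction u(n) = u(0) · (-7)^n = - 8 \left(-7\right)^{n}.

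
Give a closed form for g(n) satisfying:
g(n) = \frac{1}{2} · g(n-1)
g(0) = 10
Pure geometric recurrence with ratio \frac{1}{2}.
By induction g(n) = g(0) · (\frac{1}{2})^n = 10 \cdot 2^{- n}.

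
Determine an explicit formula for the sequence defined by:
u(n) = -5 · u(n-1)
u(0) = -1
Pure geometric recurrence with ratio -5.
By induction u(n) = u(0) · (-5)^n = - \left(-5\right)^{n}.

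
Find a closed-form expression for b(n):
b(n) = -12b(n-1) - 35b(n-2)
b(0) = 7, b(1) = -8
Characteristic equation: x² + 12x + 35 = 0, which factors as (x - (-7))(x - (-5)) = 0.
Roots r₁ = -7, r₂ = -5 (distinct).
General solution: b(n) = A·(-7)^n + B·(-5)^n.
From b(0) = 7: A + B = 7.
From b(1) = -8: -7A - 5B = -8.
Solving: A = - \frac{27}{2}, B = \frac{41}{2}.
So b(n) = \frac{41 \left(-5\right)^{n}}{2} - \frac{27 \left(-7\right)^{n}}{2}.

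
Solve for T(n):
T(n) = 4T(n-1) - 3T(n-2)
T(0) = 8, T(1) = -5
Characteristic equation: x² - 4x + 3 = 0, which factors as (x - (3))(x - (1)) = 0.
Roots r₁ = 3, r₂ = 1 (distinct).
General solution: T(n) = A·(3)^n + B·(1)^n.
From T(0) = 8: A + B = 8.
From T(1) = -5: 3A + B = -5.
Solving: A = - \frac{13}{2}, B = \frac{29}{2}.
So T(n) = \frac{29}{2} - \frac{13 \cdot 3^{n}}{2}.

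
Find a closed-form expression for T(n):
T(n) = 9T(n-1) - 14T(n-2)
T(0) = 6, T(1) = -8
Characteristic equation: x² - 9x + 14 = 0, which factors as (x - (2))(x - (7)) = 0.
Roots r₁ = 2, r₂ = 7 (distinct).
General solution: T(n) = A·(2)^n + B·(7)^n.
From T(0) = 6: A + B = 6.
From T(1) = -8: 2A + 7B = -8.
Solving: A = 10, B = -4.
So T(n) = 10 \cdot 2^{n} - 4 \cdot 7^{n}.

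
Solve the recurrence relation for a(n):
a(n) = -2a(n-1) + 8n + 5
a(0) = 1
First-order linear with linear forcing.
Homogeneous solution: a_h(n) = A·(-2)^n.
Try particular a_p(n) = pn + q. Substituting:
  pn + q = -2(p(n-1) + q) + 8n + 5.
Matching the n-coefficient: p = -2p + 8 ⇒ p = \frac{8}{3}.
Matching constants: q = 2p - 2q + 5 ⇒ q = \frac{31}{9}.
General: a(n) = A·(-2)^n + \frac{8 n}{3} + \frac{31}{9}.
Apply a(0) = 1: A + \frac{31}{9} = 1 ⇒ A = - \frac{22}{9}.
So a(n) = - \frac{22 \left(-2\right)^{n}}{9} + \frac{8 n}{3} + \frac{31}{9}.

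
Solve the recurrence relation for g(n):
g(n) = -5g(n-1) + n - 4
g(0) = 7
First-order linear with linear forcing.
Homogeneous solution: g_h(n) = A·(-5)^n.
Try particular g_p(n) = pn + q. Substituting:
  pn + q = -5(p(n-1) + q) + n - 4.
Matching the n-coefficient: p = -5p + 1 ⇒ p = \frac{1}{6}.
Matching constants: q = 5p - 5q - 4 ⇒ q = - \frac{19}{36}.
General: g(n) = A·(-5)^n + \frac{n}{6} - \frac{19}{36}.
Apply g(0) = 7: A - \frac{19}{36} = 7 ⇒ A = \frac{271}{36}.
So g(n) = \frac{271 \left(-5\right)^{n}}{36} + \frac{n}{6} - \frac{19}{36}.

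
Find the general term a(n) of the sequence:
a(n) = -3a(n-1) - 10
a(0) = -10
First-order linear non-homogeneous.
Homogeneous solution: a_h(n) = A·(-3)^n.
Try constant particular solution a_p = K: K = -3K - 10 ⇒ K = - \frac{5}{2}.
General: a(n) = A·(-3)^n - \frac{5}{2}.
Apply a(0) = -10: A - \frac{5}{2} = -10 ⇒ A = - \frac{15}{2}.
So a(n) = - \frac{15 \left(-3\right)^{n}}{2} - \frac{5}{2}.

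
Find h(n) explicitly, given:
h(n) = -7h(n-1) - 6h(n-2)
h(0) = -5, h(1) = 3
Characteristic equation: x² + 7x + 6 = 0, which factors as (x - (-6))(x - (-1)) = 0.
Roots r₁ = -6, r₂ = -1 (distinct).
General solution: h(n) = A·(-6)^n + B·(-1)^n.
From h(0) = -5: A + B = -5.
From h(1) = 3: -6A - B = 3.
Solving: A = \frac{2}{5}, B = - \frac{27}{5}.
So h(n) = - \frac{27 \left(-1\right)^{n}}{5} + \frac{2 \left(-6\right)^{n}}{5}.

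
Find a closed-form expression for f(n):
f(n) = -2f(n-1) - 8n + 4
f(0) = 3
First-order linear with linear forcing.
Homogeneous solution: f_h(n) = A·(-2)^n.
Try particular f_p(n) = pn + q. Substituting:
  pn + q = -2(p(n-1) + q) - 8n + 4.
Matching the n-coefficient: p = -2p - 8 ⇒ p = - \frac{8}{3}.
Matching constants: q = 2p - 2q + 4 ⇒ q = - \frac{4}{9}.
General: f(n) = A·(-2)^n - \frac{8 n}{3} - \frac{4}{9}.
Apply f(0) = 3: A - \frac{4}{9} = 3 ⇒ A = \frac{31}{9}.
So f(n) = \frac{31 \left(-2\right)^{n}}{9} - \frac{8 n}{3} - \frac{4}{9}.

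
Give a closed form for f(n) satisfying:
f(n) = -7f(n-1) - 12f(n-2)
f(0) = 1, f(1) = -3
Characteristic equation: x² + 7x + 12 = 0, which factors as (x - (-4))(x - (-3)) = 0.
Roots r₁ = -4, r₂ = -3 (distinct).
General solution: f(n) = A·(-4)^n + B·(-3)^n.
From f(0) = 1: A + B = 1.
From f(1) = -3: -4A - 3B = -3.
Solving: A = 0, B = 1.
So f(n) = \left(-3\right)^{n}.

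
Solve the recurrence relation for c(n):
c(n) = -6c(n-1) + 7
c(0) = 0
First-order linear non-homogeneous.
Homogeneous solution: c_h(n) = A·(-6)^n.
Try constant particular solution c_p = K: K = -6K + 7 ⇒ K = 1.
General: c(n) = A·(-6)^n + 1.
Apply c(0) = 0: A + 1 = 0 ⇒ A = -1.
So c(n) = 1 - \left(-6\right)^{n}.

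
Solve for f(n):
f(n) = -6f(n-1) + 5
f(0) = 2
First-order linear non-homogeneous.
Homogeneous solution: f_h(n) = A·(-6)^n.
Try constant particular solution f_p = K: K = -6K + 5 ⇒ K = \frac{5}{7}.
General: f(n) = A·(-6)^n + \frac{5}{7}.
Apply f(0) = 2: A + \frac{5}{7} = 2 ⇒ A = \frac{9}{7}.
So f(n) = \frac{9 \left(-6\right)^{n}}{7} + \frac{5}{7}.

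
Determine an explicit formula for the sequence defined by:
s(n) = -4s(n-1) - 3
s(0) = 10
First-order linear non-homogeneous.
Homogeneous solution: s_h(n) = A·(-4)^n.
Try constant particular solution s_p = K: K = -4K - 3 ⇒ K = - \frac{3}{5}.
General: s(n) = A·(-4)^n - \frac{3}{5}.
Apply s(0) = 10: A - \frac{3}{5} = 10 ⇒ A = \frac{53}{5}.
So s(n) = \frac{53 \left(-4\right)^{n}}{5} - \frac{3}{5}.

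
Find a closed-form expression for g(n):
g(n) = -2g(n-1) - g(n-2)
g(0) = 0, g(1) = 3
Characteristic equation: x² + 2x + 1 = 0, which is (x - (-1))².
Repeated root r = -1.
General solution: g(n) = (A + Bn)·(-1)^n.
From g(0) = 0: A = 0.
From g(1) = 3: (A + B)·(-1) = 3 ⇒ B = -3.
So g(n) = \left(- 3 n\right) \cdot (-1)^n.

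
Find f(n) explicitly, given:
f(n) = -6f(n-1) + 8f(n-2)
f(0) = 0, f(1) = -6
Characteristic equation: x² + 6x - 8 = 0.
Discriminant Δ = (-6)² + 4·(8) = 68.
Roots r₁,₂ = (-6 ± √68)/2, so r₁ = -3 + \sqrt{17}, r₂ = - \sqrt{17} - 3.
General solution: f(n) = A·r₁^n + B·r₂^n.
From the initial conditions, A + B = 0 and r₁A + r₂B = -6.
Since r₁ - r₂ = √68: A = (-6 - (0)r₂)/√68 = - \frac{3 \sqrt{17}}{17}, and B = 0 - A = \frac{3 \sqrt{17}}{17}.
So f(n) = \left(- \frac{3 \sqrt{17}}{17}\right)\left(-3 + \sqrt{17}\right)^n + \left(\frac{3 \sqrt{17}}{17}\right)\left(- \sqrt{17} - 3\right)^n.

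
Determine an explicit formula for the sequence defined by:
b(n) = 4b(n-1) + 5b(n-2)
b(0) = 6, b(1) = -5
Characteristic equation: x² - 4x - 5 = 0, which factors as (x - (-1))(x - (5)) = 0.
Roots r₁ = -1, r₂ = 5 (distinct).
General solution: b(n) = A·(-1)^n + B·(5)^n.
From b(0) = 6: A + B = 6.
From b(1) = -5: -A + 5B = -5.
Solving: A = \frac{35}{6}, B = \frac{1}{6}.
So b(n) = \frac{35 \left(-1\right)^{n}}{6} + \frac{5^{n}}{6}.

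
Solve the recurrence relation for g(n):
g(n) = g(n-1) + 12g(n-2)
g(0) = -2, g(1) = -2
Characteristic equation: x² - x - 12 = 0, which factors as (x - (-3))(x - (4)) = 0.
Roots r₁ = -3, r₂ = 4 (distinct).
General solution: g(n) = A·(-3)^n + B·(4)^n.
From g(0) = -2: A + B = -2.
From g(1) = -2: -3A + 4B = -2.
Solving: A = - \frac{6}{7}, B = - \frac{8}{7}.
So g(n) = - \frac{6 \left(-3\right)^{n}}{7} - \frac{8 \cdot 4^{n}}{7}.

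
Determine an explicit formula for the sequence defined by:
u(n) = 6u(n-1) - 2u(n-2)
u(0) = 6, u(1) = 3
Characteristic equation: x² - 6x + 2 = 0.
Discriminant Δ = (6)² + 4·(-2) = 28.
Roots r₁,₂ = (6 ± √28)/2, so r₁ = \sqrt{7} + 3, r₂ = 3 - \sqrt{7}.
General solution: u(n) = A·r₁^n + B·r₂^n.
From the initial conditions, A + B = 6 and r₁A + r₂B = 3.
Since r₁ - r₂ = √28: A = (3 - (6)r₂)/√28 = 3 - \frac{15 \sqrt{7}}{14}, and B = 6 - A = \frac{15 \sqrt{7}}{14} + 3.
So u(n) = \left(3 - \frac{15 \sqrt{7}}{14}\right)\left(\sqrt{7} + 3\right)^n + \left(\frac{15 \sqrt{7}}{14} + 3\right)\left(3 - \sqrt{7}\right)^n.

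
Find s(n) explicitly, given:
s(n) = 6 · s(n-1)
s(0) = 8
Pure geometric recurrence with ratio 6.
By induction s(n) = s(0) · (6)^n = 8 \cdot 6^{n}.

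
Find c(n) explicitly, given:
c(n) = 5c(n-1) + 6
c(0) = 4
First-order linear non-homogeneous.
Homogeneous solution: c_h(n) = A·(5)^n.
Try constant particular solution c_p = K: K = 5K + 6 ⇒ K = - \frac{3}{2}.
General: c(n) = A·(5)^n - \frac{3}{2}.
Apply c(0) = 4: A - \frac{3}{2} = 4 ⇒ A = \frac{11}{2}.
So c(n) = \frac{11 \cdot 5^{n}}{2} - \frac{3}{2}.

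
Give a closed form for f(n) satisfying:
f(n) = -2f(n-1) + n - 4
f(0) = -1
First-order linear with linear forcing.
Homogeneous solution: f_h(n) = A·(-2)^n.
Try particular f_p(n) = pn + q. Substituting:
  pn + q = -2(p(n-1) + q) + n - 4.
Matching the n-coefficient: p = -2p + 1 ⇒ p = \frac{1}{3}.
Matching constants: q = 2p - 2q - 4 ⇒ q = - \frac{10}{9}.
General: f(n) = A·(-2)^n + \frac{n}{3} - \frac{10}{9}.
Apply f(0) = -1: A - \frac{10}{9} = -1 ⇒ A = \frac{1}{9}.
So f(n) = \frac{\left(-2\right)^{n}}{9} + \frac{n}{3} - \frac{10}{9}.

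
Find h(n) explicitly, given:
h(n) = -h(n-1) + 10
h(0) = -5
First-order linear non-homogeneous.
Homogeneous solution: h_h(n) = A·(-1)^n.
Try constant particular solution h_p = K: K = -K + 10 ⇒ K = 5.
General: h(n) = A·(-1)^n + 5.
Apply h(0) = -5: A + 5 = -5 ⇒ A = -10.
So h(n) = 5 - 10 \left(-1\right)^{n}.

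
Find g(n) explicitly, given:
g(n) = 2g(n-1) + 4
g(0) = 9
First-order linear non-homogeneous.
Homogeneous solution: g_h(n) = A·(2)^n.
Try constant particular solution g_p = K: K = 2K + 4 ⇒ K = -4.
General: g(n) = A·(2)^n - 4.
Apply g(0) = 9: A - 4 = 9 ⇒ A = 13.
So g(n) = 13 \cdot 2^{n} - 4.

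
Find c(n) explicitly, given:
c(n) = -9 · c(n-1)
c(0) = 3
Pure geometric recurrence with ratio -9.
By induction c(n) = c(0) · (-9)^n = 3 \left(-9\right)^{n}.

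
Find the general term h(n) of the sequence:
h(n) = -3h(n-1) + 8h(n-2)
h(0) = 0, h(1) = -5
Characteristic equation: x² + 3x - 8 = 0.
Discriminant Δ = (-3)² + 4·(8) = 41.
Roots r₁,₂ = (-3 ± √41)/2, so r₁ = - \frac{3}{2} + \frac{\sqrt{41}}{2}, r₂ = - \frac{\sqrt{41}}{2} - \frac{3}{2}.
General solution: h(n) = A·r₁^n + B·r₂^n.
From the initial conditions, A + B = 0 and r₁A + r₂B = -5.
Since r₁ - r₂ = √41: A = (-5 - (0)r₂)/√41 = - \frac{5 \sqrt{41}}{41}, and B = 0 - A = \frac{5 \sqrt{41}}{41}.
So h(n) = \left(- \frac{5 \sqrt{41}}{41}\right)\left(- \frac{3}{2} + \frac{\sqrt{41}}{2}\right)^n + \left(\frac{5 \sqrt{41}}{41}\right)\left(- \frac{\sqrt{41}}{2} - \frac{3}{2}\right)^n.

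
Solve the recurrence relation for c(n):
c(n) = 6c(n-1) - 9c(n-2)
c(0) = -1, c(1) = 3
Characteristic equation: x² - 6x + 9 = 0, which is (x - (3))².
Repeated root r = 3.
General solution: c(n) = (A + Bn)·(3)^n.
From c(0) = -1: A = -1.
From c(1) = 3: (A + B)·(3) = 3 ⇒ B = 2.
So c(n) = \left(2 n - 1\right) \cdot (3)^n.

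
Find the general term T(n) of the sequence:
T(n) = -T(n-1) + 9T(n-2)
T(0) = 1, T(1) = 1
Characteristic equation: x² + x - 9 = 0.
Discriminant Δ = (-1)² + 4·(9) = 37.
Roots r₁,₂ = (-1 ± √37)/2, so r₁ = - \frac{1}{2} + \frac{\sqrt{37}}{2}, r₂ = - \frac{\sqrt{37}}{2} - \frac{1}{2}.
General solution: T(n) = A·r₁^n + B·r₂^n.
From the initial conditions, A + B = 1 and r₁A + r₂B = 1.
Since r₁ - r₂ = √37: A = (1 - (1)r₂)/√37 = \frac{3 \sqrt{37}}{74} + \frac{1}{2}, and B = 1 - A = \frac{1}{2} - \frac{3 \sqrt{37}}{74}.
So T(n) = \left(\frac{3 \sqrt{37}}{74} + \frac{1}{2}\right)\left(- \frac{1}{2} + \frac{\sqrt{37}}{2}\right)^n + \left(\frac{1}{2} - \frac{3 \sqrt{37}}{74}\right)\left(- \frac{\sqrt{37}}{2} - \frac{1}{2}\right)^n.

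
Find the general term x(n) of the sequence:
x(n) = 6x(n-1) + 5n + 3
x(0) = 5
First-order linear with linear forcing.
Homogeneous solution: x_h(n) = A·(6)^n.
Try particular x_p(n) = pn + q. Substituting:
  pn + q = 6(p(n-1) + q) + 5n + 3.
Matching the n-coefficient: p = 6p + 5 ⇒ p = -1.
Matching constants: q = -6p + 6q + 3 ⇒ q = - \frac{9}{5}.
General: x(n) = A·(6)^n - n - \frac{9}{5}.
Apply x(0) = 5: A - \frac{9}{5} = 5 ⇒ A = \frac{34}{5}.
So x(n) = \frac{34 \cdot 6^{n}}{5} - n - \frac{9}{5}.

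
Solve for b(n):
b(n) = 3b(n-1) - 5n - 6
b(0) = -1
First-order linear with linear forcing.
Homogeneous solution: b_h(n) = A·(3)^n.
Try particular b_p(n) = pn + q. Substituting:
  pn + q = 3(p(n-1) + q) - 5n - 6.
Matching the n-coefficient: p = 3p - 5 ⇒ p = \frac{5}{2}.
Matching constants: q = -3p + 3q - 6 ⇒ q = \frac{27}{4}.
General: b(n) = A·(3)^n + \frac{5 n}{2} + \frac{27}{4}.
Apply b(0) = -1: A + \frac{27}{4} = -1 ⇒ A = - \frac{31}{4}.
So b(n) = - \frac{31 \cdot 3^{n}}{4} + \frac{5 n}{2} + \frac{27}{4}.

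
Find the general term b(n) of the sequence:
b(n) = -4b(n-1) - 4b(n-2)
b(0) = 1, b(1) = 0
Characteristic equation: x² + 4x + 4 = 0, which is (x - (-2))².
Repeated root r = -2.
General solution: b(n) = (A + Bn)·(-2)^n.
From b(0) = 1: A = 1.
From b(1) = 0: (A + B)·(-2) = 0 ⇒ B = -1.
So b(n) = \left(1 - n\right) \cdot (-2)^n.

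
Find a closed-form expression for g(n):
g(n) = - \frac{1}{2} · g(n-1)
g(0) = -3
Pure geometric recurrence with ratio - \frac{1}{2}.
By induction g(n) = g(0) · (- \frac{1}{2})^n = - 3 \left(- \frac{1}{2}\right)^{n}.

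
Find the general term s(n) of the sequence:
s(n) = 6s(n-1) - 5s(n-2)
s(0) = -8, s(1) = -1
Characteristic equation: x² - 6x + 5 = 0, which factors as (x - (5))(x - (1)) = 0.
Roots r₁ = 5, r₂ = 1 (distinct).
General solution: s(n) = A·(5)^n + B·(1)^n.
From s(0) = -8: A + B = -8.
From s(1) = -1: 5A + B = -1.
Solving: A = \frac{7}{4}, B = - \frac{39}{4}.
So s(n) = \frac{7 \cdot 5^{n}}{4} - \frac{39}{4}.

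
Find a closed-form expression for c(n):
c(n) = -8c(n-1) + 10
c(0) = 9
First-order linear non-homogeneous.
Homogeneous solution: c_h(n) = A·(-8)^n.
Try constant particular solution c_p = K: K = -8K + 10 ⇒ K = \frac{10}{9}.
General: c(n) = A·(-8)^n + \frac{10}{9}.
Apply c(0) = 9: A + \frac{10}{9} = 9 ⇒ A = \frac{71}{9}.
So c(n) = \frac{71 \left(-8\right)^{n}}{9} + \frac{10}{9}.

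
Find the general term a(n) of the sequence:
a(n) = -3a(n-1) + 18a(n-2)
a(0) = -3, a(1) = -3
Characteristic equation: x² + 3x - 18 = 0, which factors as (x - (-6))(x - (3)) = 0.
Roots r₁ = -6, r₂ = 3 (distinct).
General solution: a(n) = A·(-6)^n + B·(3)^n.
From a(0) = -3: A + B = -3.
From a(1) = -3: -6A + 3B = -3.
Solving: A = - \frac{2}{3}, B = - \frac{7}{3}.
So a(n) = - \frac{2 \left(-6\right)^{n}}{3} - \frac{7 \cdot 3^{n}}{3}.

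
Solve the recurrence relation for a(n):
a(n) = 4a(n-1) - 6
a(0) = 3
First-order linear non-homogeneous.
Homogeneous solution: a_h(n) = A·(4)^n.
Try constant particular solution a_p = K: K = 4K - 6 ⇒ K = 2.
General: a(n) = A·(4)^n + 2.
Apply a(0) = 3: A + 2 = 3 ⇒ A = 1.
So a(n) = 4^{n} + 2.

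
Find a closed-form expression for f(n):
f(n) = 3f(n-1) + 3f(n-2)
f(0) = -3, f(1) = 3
Characteristic equation: x² - 3x - 3 = 0.
Discriminant Δ = (3)² + 4·(3) = 21.
Roots r₁,₂ = (3 ± √21)/2, so r₁ = \frac{3}{2} + \frac{\sqrt{21}}{2}, r₂ = \frac{3}{2} - \frac{\sqrt{21}}{2}.
General solution: f(n) = A·r₁^n + B·r₂^n.
From the initial conditions, A + B = -3 and r₁A + r₂B = 3.
Since r₁ - r₂ = √21: A = (3 - (-3)r₂)/√21 = - \frac{3}{2} + \frac{5 \sqrt{21}}{14}, and B = -3 - A = - \frac{5 \sqrt{21}}{14} - \frac{3}{2}.
So f(n) = \left(- \frac{3}{2} + \frac{5 \sqrt{21}}{14}\right)\left(\frac{3}{2} + \frac{\sqrt{21}}{2}\right)^n + \left(- \frac{5 \sqrt{21}}{14} - \frac{3}{2}\right)\left(\frac{3}{2} - \frac{\sqrt{21}}{2}\right)^n.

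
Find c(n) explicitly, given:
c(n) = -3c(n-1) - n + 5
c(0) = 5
First-order linear with linear forcing.
Homogeneous solution: c_h(n) = A·(-3)^n.
Try particular c_p(n) = pn + q. Substituting:
  pn + q = -3(p(n-1) + q) - n + 5.
Matching the n-coefficient: p = -3p - 1 ⇒ p = - \frac{1}{4}.
Matching constants: q = 3p - 3q + 5 ⇒ q = \frac{17}{16}.
General: c(n) = A·(-3)^n - \frac{n}{4} + \frac{17}{16}.
Apply c(0) = 5: A + \frac{17}{16} = 5 ⇒ A = \frac{63}{16}.
So c(n) = \frac{63 \left(-3\right)^{n}}{16} - \frac{n}{4} + \frac{17}{16}.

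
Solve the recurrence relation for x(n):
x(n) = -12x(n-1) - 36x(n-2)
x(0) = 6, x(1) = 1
Characteristic equation: x² + 12x + 36 = 0, which is (x - (-6))².
Repeated root r = -6.
General solution: x(n) = (A + Bn)·(-6)^n.
From x(0) = 6: A = 6.
From x(1) = 1: (A + B)·(-6) = 1 ⇒ B = - \frac{37}{6}.
So x(n) = \left(6 - \frac{37 n}{6}\right) \cdot (-6)^n.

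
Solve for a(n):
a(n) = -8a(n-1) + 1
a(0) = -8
First-order linear non-homogeneous.
Homogeneous solution: a_h(n) = A·(-8)^n.
Try constant particular solution a_p = K: K = -8K + 1 ⇒ K = \frac{1}{9}.
General: a(n) = A·(-8)^n + \frac{1}{9}.
Apply a(0) = -8: A + \frac{1}{9} = -8 ⇒ A = - \frac{73}{9}.
So a(n) = \frac{1}{9} - \frac{73 \left(-8\right)^{n}}{9}.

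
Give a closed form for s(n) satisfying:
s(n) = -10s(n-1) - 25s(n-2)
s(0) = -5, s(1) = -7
Characteristic equation: x² + 10x + 25 = 0, which is (x - (-5))².
Repeated root r = -5.
General solution: s(n) = (A + Bn)·(-5)^n.
From s(0) = -5: A = -5.
From s(1) = -7: (A + B)·(-5) = -7 ⇒ B = \frac{32}{5}.
So s(n) = \left(\frac{32 n}{5} - 5\right) \cdot (-5)^n.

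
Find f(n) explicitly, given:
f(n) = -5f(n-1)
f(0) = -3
This is a homogeneous first-order recurrence with ratio -5.
By induction f(n) = f(0) · (-5)^n = - 3 \left(-5\right)^{n}.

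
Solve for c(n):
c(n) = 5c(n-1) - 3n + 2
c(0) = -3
First-order linear with linear forcing.
Homogeneous solution: c_h(n) = A·(5)^n.
Try particular c_p(n) = pn + q. Substituting:
  pn + q = 5(p(n-1) + q) - 3n + 2.
Matching the n-coefficient: p = 5p - 3 ⇒ p = \frac{3}{4}.
Matching constants: q = -5p + 5q + 2 ⇒ q = \frac{7}{16}.
General: c(n) = A·(5)^n + \frac{3 n}{4} + \frac{7}{16}.
Apply c(0) = -3: A + \frac{7}{16} = -3 ⇒ A = - \frac{55}{16}.
So c(n) = - \frac{55 \cdot 5^{n}}{16} + \frac{3 n}{4} + \frac{7}{16}.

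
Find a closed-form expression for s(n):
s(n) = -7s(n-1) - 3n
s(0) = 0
First-order linear with linear forcing.
Homogeneous solution: s_h(n) = A·(-7)^n.
Try particular s_p(n) = pn + q. Substituting:
  pn + q = -7(p(n-1) + q) - 3n.
Matching the n-coefficient: p = -7p - 3 ⇒ p = - \frac{3}{8}.
Matching constants: q = 7p - 7q ⇒ q = - \frac{21}{64}.
General: s(n) = A·(-7)^n - \frac{3 n}{8} - \frac{21}{64}.
Apply s(0) = 0: A - \frac{21}{64} = 0 ⇒ A = \frac{21}{64}.
So s(n) = \frac{21 \left(-7\right)^{n}}{64} - \frac{3 n}{8} - \frac{21}{64}.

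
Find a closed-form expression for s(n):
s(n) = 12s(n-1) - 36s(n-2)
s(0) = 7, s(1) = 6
Characteristic equation: x² - 12x + 36 = 0, which is (x - (6))².
Repeated root r = 6.
General solution: s(n) = (A + Bn)·(6)^n.
From s(0) = 7: A = 7.
From s(1) = 6: (A + B)·(6) = 6 ⇒ B = -6.
So s(n) = \left(7 - 6 n\right) \cdot (6)^n.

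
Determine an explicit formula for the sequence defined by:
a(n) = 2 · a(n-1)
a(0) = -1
Pure geometric recurrence with ratio 2.
By induction a(n) = a(0) · (2)^n = - 2^{n}.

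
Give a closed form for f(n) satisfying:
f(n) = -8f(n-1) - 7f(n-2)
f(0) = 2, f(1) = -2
Characteristic equation: x² + 8x + 7 = 0, which factors as (x - (-1))(x - (-7)) = 0.
Roots r₁ = -1, r₂ = -7 (distinct).
General solution: f(n) = A·(-1)^n + B·(-7)^n.
From f(0) = 2: A + B = 2.
From f(1) = -2: -A - 7B = -2.
Solving: A = 2, B = 0.
So f(n) = 2 \left(-1\right)^{n}.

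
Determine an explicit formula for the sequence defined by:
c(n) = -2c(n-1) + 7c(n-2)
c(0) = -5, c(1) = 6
Characteristic equation: x² + 2x - 7 = 0.
Discriminant Δ = (-2)² + 4·(7) = 32.
Roots r₁,₂ = (-2 ± √32)/2, so r₁ = -1 + 2 \sqrt{2}, r₂ = - 2 \sqrt{2} - 1.
General solution: c(n) = A·r₁^n + B·r₂^n.
From the initial conditions, A + B = -5 and r₁A + r₂B = 6.
Since r₁ - r₂ = √32: A = (6 - (-5)r₂)/√32 = - \frac{5}{2} + \frac{\sqrt{2}}{8}, and B = -5 - A = - \frac{5}{2} - \frac{\sqrt{2}}{8}.
So c(n) = \left(- \frac{5}{2} + \frac{\sqrt{2}}{8}\right)\left(-1 + 2 \sqrt{2}\right)^n + \left(- \frac{5}{2} - \frac{\sqrt{2}}{8}\right)\left(- 2 \sqrt{2} - 1\right)^n.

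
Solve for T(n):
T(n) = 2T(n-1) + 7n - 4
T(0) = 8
First-order linear with linear forcing.
Homogeneous solution: T_h(n) = A·(2)^n.
Try particular T_p(n) = pn + q. Substituting:
  pn + q = 2(p(n-1) + q) + 7n - 4.
Matching the n-coefficient: p = 2p + 7 ⇒ p = -7.
Matching constants: q = -2p + 2q - 4 ⇒ q = -10.
General: T(n) = A·(2)^n - 7 n - 10.
Apply T(0) = 8: A - 10 = 8 ⇒ A = 18.
So T(n) = 18 \cdot 2^{n} - 7 n - 10.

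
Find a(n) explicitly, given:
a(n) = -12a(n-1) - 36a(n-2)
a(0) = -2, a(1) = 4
Characteristic equation: x² + 12x + 36 = 0, which is (x - (-6))².
Repeated root r = -6.
General solution: a(n) = (A + Bn)·(-6)^n.
From a(0) = -2: A = -2.
From a(1) = 4: (A + B)·(-6) = 4 ⇒ B = \frac{4}{3}.
So a(n) = \left(\frac{4 n}{3} - 2\right) \cdot (-6)^n.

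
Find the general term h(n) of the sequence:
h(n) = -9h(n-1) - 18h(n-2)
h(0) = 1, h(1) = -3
Characteristic equation: x² + 9x + 18 = 0, which factors as (x - (-6))(x - (-3)) = 0.
Roots r₁ = -6, r₂ = -3 (distinct).
General solution: h(n) = A·(-6)^n + B·(-3)^n.
From h(0) = 1: A + B = 1.
From h(1) = -3: -6A - 3B = -3.
Solving: A = 0, B = 1.
So h(n) = \left(-3\right)^{n}.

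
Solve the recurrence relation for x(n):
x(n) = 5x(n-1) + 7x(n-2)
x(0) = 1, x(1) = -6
Characteristic equation: x² - 5x - 7 = 0.
Discriminant Δ = (5)² + 4·(7) = 53.
Roots r₁,₂ = (5 ± √53)/2, so r₁ = \frac{5}{2} + \frac{\sqrt{53}}{2}, r₂ = \frac{5}{2} - \frac{\sqrt{53}}{2}.
General solution: x(n) = A·r₁^n + B·r₂^n.
From the initial conditions, A + B = 1 and r₁A + r₂B = -6.
Since r₁ - r₂ = √53: A = (-6 - (1)r₂)/√53 = \frac{1}{2} - \frac{17 \sqrt{53}}{106}, and B = 1 - A = \frac{1}{2} + \frac{17 \sqrt{53}}{106}.
So x(n) = \left(\frac{1}{2} - \frac{17 \sqrt{53}}{106}\right)\left(\frac{5}{2} + \frac{\sqrt{53}}{2}\right)^n + \left(\frac{1}{2} + \frac{17 \sqrt{53}}{106}\right)\left(\frac{5}{2} - \frac{\sqrt{53}}{2}\right)^n.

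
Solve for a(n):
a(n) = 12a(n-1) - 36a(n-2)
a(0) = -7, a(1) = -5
Characteristic equation: x² - 12x + 36 = 0, which is (x - (6))².
Repeated root r = 6.
General solution: a(n) = (A + Bn)·(6)^n.
From a(0) = -7: A = -7.
From a(1) = -5: (A + B)·(6) = -5 ⇒ B = \frac{37}{6}.
So a(n) = \left(\frac{37 n}{6} - 7\right) \cdot (6)^n.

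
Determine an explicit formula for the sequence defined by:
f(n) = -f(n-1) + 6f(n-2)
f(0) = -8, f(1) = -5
Characteristic equation: x² + x - 6 = 0, which factors as (x - (2))(x - (-3)) = 0.
Roots r₁ = 2, r₂ = -3 (distinct).
General solution: f(n) = A·(2)^n + B·(-3)^n.
From f(0) = -8: A + B = -8.
From f(1) = -5: 2A - 3B = -5.
Solving: A = - \frac{29}{5}, B = - \frac{11}{5}.
So f(n) = - \frac{11 \left(-3\right)^{n}}{5} - \frac{29 \cdot 2^{n}}{5}.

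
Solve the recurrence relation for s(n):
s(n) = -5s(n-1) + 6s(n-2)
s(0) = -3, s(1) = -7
Characteristic equation: x² + 5x - 6 = 0, which factors as (x - (-6))(x - (1)) = 0.
Roots r₁ = -6, r₂ = 1 (distinct).
General solution: s(n) = A·(-6)^n + B·(1)^n.
From s(0) = -3: A + B = -3.
From s(1) = -7: -6A + B = -7.
Solving: A = \frac{4}{7}, B = - \frac{25}{7}.
So s(n) = \frac{4 \left(-6\right)^{n}}{7} - \frac{25}{7}.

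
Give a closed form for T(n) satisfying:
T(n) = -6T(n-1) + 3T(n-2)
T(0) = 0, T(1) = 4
Characteristic equation: x² + 6x - 3 = 0.
Discriminant Δ = (-6)² + 4·(3) = 48.
Roots r₁,₂ = (-6 ± √48)/2, so r₁ = -3 + 2 \sqrt{3}, r₂ = - 2 \sqrt{3} - 3.
General solution: T(n) = A·r₁^n + B·r₂^n.
From the initial conditions, A + B = 0 and r₁A + r₂B = 4.
Since r₁ - r₂ = √48: A = (4 - (0)r₂)/√48 = \frac{\sqrt{3}}{3}, and B = 0 - A = - \frac{\sqrt{3}}{3}.
So T(n) = \left(\frac{\sqrt{3}}{3}\right)\left(-3 + 2 \sqrt{3}\right)^n + \left(- \frac{\sqrt{3}}{3}\right)\left(- 2 \sqrt{3} - 3\right)^n.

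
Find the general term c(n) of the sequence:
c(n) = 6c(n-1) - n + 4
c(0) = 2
First-order linear with linear forcing.
Homogeneous solution: c_h(n) = A·(6)^n.
Try particular c_p(n) = pn + q. Substituting:
  pn + q = 6(p(n-1) + q) - n + 4.
Matching the n-coefficient: p = 6p - 1 ⇒ p = \frac{1}{5}.
Matching constants: q = -6p + 6q + 4 ⇒ q = - \frac{14}{25}.
General: c(n) = A·(6)^n + \frac{n}{5} - \frac{14}{25}.
Apply c(0) = 2: A - \frac{14}{25} = 2 ⇒ A = \frac{64}{25}.
So c(n) = \frac{64 \cdot 6^{n}}{25} + \frac{n}{5} - \frac{14}{25}.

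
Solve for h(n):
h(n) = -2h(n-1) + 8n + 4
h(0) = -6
First-order linear with linear forcing.
Homogeneous solution: h_h(n) = A·(-2)^n.
Try particular h_p(n) = pn + q. Substituting:
  pn + q = -2(p(n-1) + q) + 8n + 4.
Matching the n-coefficient: p = -2p + 8 ⇒ p = \frac{8}{3}.
Matching constants: q = 2p - 2q + 4 ⇒ q = \frac{28}{9}.
General: h(n) = A·(-2)^n + \frac{8 n}{3} + \frac{28}{9}.
Apply h(0) = -6: A + \frac{28}{9} = -6 ⇒ A = - \frac{82}{9}.
So h(n) = - \frac{82 \left(-2\right)^{n}}{9} + \frac{8 n}{3} + \frac{28}{9}.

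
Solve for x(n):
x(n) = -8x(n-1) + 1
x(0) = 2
First-order linear non-homogeneous.
Homogeneous solution: x_h(n) = A·(-8)^n.
Try constant particular solution x_p = K: K = -8K + 1 ⇒ K = \frac{1}{9}.
General: x(n) = A·(-8)^n + \frac{1}{9}.
Apply x(0) = 2: A + \frac{1}{9} = 2 ⇒ A = \frac{17}{9}.
So x(n) = \frac{17 \left(-8\right)^{n}}{9} + \frac{1}{9}.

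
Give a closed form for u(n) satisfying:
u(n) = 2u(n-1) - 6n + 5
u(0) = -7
First-order linear with linear forcing.
Homogeneous solution: u_h(n) = A·(2)^n.
Try particular u_p(n) = pn + q. Substituting:
  pn + q = 2(p(n-1) + q) - 6n + 5.
Matching the n-coefficient: p = 2p - 6 ⇒ p = 6.
Matching constants: q = -2p + 2q + 5 ⇒ q = 7.
General: u(n) = A·(2)^n + 6 n + 7.
Apply u(0) = -7: A + 7 = -7 ⇒ A = -14.
So u(n) = - 14 \cdot 2^{n} + 6 n + 7.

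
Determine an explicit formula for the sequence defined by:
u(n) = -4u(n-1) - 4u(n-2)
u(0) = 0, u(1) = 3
Characteristic equation: x² + 4x + 4 = 0, which is (x - (-2))².
Repeated root r = -2.
General solution: u(n) = (A + Bn)·(-2)^n.
From u(0) = 0: A = 0.
From u(1) = 3: (A + B)·(-2) = 3 ⇒ B = - \frac{3}{2}.
So u(n) = \left(- \frac{3 n}{2}\right) \cdot (-2)^n.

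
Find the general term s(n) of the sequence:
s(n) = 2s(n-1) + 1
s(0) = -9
First-order linear non-homogeneous.
Homogeneous solution: s_h(n) = A·(2)^n.
Try constant particular solution s_p = K: K = 2K + 1 ⇒ K = -1.
General: s(n) = A·(2)^n - 1.
Apply s(0) = -9: A - 1 = -9 ⇒ A = -8.
So s(n) = - 8 \cdot 2^{n} - 1.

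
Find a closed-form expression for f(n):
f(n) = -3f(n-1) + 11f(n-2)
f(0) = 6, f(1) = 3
Characteristic equation: x² + 3x - 11 = 0.
Discriminant Δ = (-3)² + 4·(11) = 53.
Roots r₁,₂ = (-3 ± √53)/2, so r₁ = - \frac{3}{2} + \frac{\sqrt{53}}{2}, r₂ = - \frac{\sqrt{53}}{2} - \frac{3}{2}.
General solution: f(n) = A·r₁^n + B·r₂^n.
From the initial conditions, A + B = 6 and r₁A + r₂B = 3.
Since r₁ - r₂ = √53: A = (3 - (6)r₂)/√53 = \frac{12 \sqrt{53}}{53} + 3, and B = 6 - A = 3 - \frac{12 \sqrt{53}}{53}.
So f(n) = \left(\frac{12 \sqrt{53}}{53} + 3\right)\left(- \frac{3}{2} + \frac{\sqrt{53}}{2}\right)^n + \left(3 - \frac{12 \sqrt{53}}{53}\right)\left(- \frac{\sqrt{53}}{2} - \frac{3}{2}\right)^n.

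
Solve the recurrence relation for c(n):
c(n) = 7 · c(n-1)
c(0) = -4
Pure geometric recurrence with ratio 7.
By induction c(n) = c(0) · (7)^n = - 4 \cdot 7^{n}.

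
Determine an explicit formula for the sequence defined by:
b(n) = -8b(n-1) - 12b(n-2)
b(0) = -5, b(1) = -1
Characteristic equation: x² + 8x + 12 = 0, which factors as (x - (-2))(x - (-6)) = 0.
Roots r₁ = -2, r₂ = -6 (distinct).
General solution: b(n) = A·(-2)^n + B·(-6)^n.
From b(0) = -5: A + B = -5.
From b(1) = -1: -2A - 6B = -1.
Solving: A = - \frac{31}{4}, B = \frac{11}{4}.
So b(n) = - \frac{31 \left(-2\right)^{n}}{4} + \frac{11 \left(-6\right)^{n}}{4}.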